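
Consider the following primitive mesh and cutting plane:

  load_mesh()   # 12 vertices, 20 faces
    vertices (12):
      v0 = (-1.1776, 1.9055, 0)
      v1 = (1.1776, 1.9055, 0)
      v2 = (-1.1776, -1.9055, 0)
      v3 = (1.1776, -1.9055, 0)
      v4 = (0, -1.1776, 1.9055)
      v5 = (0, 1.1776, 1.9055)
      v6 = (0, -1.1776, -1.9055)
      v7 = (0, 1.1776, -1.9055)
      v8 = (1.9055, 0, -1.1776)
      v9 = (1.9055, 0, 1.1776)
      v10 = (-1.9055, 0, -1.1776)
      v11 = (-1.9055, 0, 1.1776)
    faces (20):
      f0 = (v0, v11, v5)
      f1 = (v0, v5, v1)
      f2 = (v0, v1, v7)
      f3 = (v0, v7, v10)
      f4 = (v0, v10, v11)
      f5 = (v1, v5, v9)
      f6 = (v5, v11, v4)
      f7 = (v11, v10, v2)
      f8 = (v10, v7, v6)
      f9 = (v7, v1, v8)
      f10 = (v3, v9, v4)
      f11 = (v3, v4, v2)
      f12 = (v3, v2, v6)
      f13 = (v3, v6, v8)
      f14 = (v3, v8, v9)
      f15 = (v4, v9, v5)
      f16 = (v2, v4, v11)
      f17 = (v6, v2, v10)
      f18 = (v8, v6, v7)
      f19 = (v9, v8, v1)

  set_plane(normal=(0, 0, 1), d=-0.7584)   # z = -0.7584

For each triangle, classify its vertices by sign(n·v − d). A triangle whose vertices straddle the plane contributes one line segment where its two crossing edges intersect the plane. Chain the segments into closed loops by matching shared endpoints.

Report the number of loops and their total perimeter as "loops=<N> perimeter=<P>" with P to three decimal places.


Straddling triangles (10 of 20):
  (v0,v1,v7) [++-] → (0.708908, 1.61579, -0.7584)–(-0.708908, 1.61579, -0.7584)  len=1.4178
  (v0,v7,v10) [+--] → (-0.708908, 1.61579, -0.7584)–(-1.64638, 0.678317, -0.7584)  len=1.3258
  (v0,v10,v11) [+-+] → (-1.64638, 0.678317, -0.7584)–(-1.9055, 0, -0.7584)  len=0.7261
  (v11,v10,v2) [+-+] → (-1.9055, 0, -0.7584)–(-1.64638, -0.678317, -0.7584)  len=0.7261
  (v7,v1,v8) [-+-] → (0.708908, 1.61579, -0.7584)–(1.64638, 0.678317, -0.7584)  len=1.3258
  (v3,v2,v6) [++-] → (-0.708908, -1.61579, -0.7584)–(0.708908, -1.61579, -0.7584)  len=1.4178
  (v3,v6,v8) [+--] → (0.708908, -1.61579, -0.7584)–(1.64638, -0.678317, -0.7584)  len=1.3258
  (v3,v8,v9) [+-+] → (1.64638, -0.678317, -0.7584)–(1.9055, 0, -0.7584)  len=0.7261
  (v6,v2,v10) [-+-] → (-0.708908, -1.61579, -0.7584)–(-1.64638, -0.678317, -0.7584)  len=1.3258
  (v9,v8,v1) [+-+] → (1.9055, 0, -0.7584)–(1.64638, 0.678317, -0.7584)  len=0.7261

Chained into 1 loop(s):
  loop 1: 10 segments, perimeter = 11.0433
Total perimeter = 11.043

loops=1 perimeter=11.043


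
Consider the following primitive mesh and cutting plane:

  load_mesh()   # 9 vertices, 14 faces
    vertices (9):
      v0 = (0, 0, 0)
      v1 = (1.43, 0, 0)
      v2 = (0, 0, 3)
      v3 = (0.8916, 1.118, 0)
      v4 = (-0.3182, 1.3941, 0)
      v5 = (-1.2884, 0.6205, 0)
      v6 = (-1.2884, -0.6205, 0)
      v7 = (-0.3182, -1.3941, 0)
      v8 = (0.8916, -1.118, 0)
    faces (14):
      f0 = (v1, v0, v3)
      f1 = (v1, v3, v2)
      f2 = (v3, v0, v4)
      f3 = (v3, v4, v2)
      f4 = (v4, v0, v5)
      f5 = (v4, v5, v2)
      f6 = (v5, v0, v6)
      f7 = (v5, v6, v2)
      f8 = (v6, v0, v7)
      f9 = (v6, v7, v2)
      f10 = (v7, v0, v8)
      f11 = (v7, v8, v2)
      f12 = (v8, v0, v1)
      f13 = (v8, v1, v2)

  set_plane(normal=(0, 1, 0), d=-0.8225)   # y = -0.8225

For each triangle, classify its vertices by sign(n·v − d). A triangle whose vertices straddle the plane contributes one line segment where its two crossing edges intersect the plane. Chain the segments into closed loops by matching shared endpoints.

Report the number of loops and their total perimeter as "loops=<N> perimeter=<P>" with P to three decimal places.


Straddling triangles (6 of 14):
  (v6,v0,v7) [++-] → (-0.187734, -0.8225, 0)–(-1.03506, -0.8225, 0)  len=0.8473
  (v6,v7,v2) [+-+] → (-1.03506, -0.8225, 0)–(-0.187734, -0.8225, 1.23004)  len=1.4936
  (v7,v0,v8) [-+-] → (-0.187734, -0.8225, 0)–(0.65594, -0.8225, 0)  len=0.8437
  (v7,v8,v2) [--+] → (0.65594, -0.8225, 0.792934)–(-0.187734, -0.8225, 1.23004)  len=0.9502
  (v8,v0,v1) [-++] → (0.65594, -0.8225, 0)–(1.03391, -0.8225, 0)  len=0.3780
  (v8,v1,v2) [-++] → (1.03391, -0.8225, 0)–(0.65594, -0.8225, 0.792934)  len=0.8784

Chained into 1 loop(s):
  loop 1: 6 segments, perimeter = 5.3912
Total perimeter = 5.391

loops=1 perimeter=5.391


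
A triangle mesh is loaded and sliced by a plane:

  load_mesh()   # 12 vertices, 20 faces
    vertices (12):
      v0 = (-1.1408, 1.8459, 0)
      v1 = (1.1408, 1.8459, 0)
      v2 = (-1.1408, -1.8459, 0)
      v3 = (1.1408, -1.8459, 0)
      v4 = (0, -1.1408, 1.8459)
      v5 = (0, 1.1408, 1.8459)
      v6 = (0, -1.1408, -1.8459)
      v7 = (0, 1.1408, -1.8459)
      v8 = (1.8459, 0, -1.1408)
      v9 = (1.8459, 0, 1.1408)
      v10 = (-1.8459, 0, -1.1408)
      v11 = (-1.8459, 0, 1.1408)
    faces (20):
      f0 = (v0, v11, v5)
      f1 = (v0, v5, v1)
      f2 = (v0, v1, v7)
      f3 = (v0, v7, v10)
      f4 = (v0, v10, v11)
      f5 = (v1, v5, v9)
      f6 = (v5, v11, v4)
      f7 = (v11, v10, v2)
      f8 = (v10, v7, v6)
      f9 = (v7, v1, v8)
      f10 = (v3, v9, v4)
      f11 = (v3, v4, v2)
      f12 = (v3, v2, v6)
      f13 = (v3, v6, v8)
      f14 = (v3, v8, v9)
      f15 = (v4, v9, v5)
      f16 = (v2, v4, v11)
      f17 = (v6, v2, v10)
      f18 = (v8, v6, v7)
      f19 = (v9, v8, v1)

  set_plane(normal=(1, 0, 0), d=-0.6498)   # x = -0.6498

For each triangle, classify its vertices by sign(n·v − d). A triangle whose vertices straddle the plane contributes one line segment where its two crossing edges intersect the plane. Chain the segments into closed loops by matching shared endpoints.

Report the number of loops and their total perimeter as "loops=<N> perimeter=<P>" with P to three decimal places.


loops=1 perimeter=10.902

Straddling triangles (10 of 20):
  (v0,v11,v5) [--+] → (-0.6498, 0.739212, 1.59769)–(-0.6498, 1.54243, 0.794475)  len=1.1359
  (v0,v5,v1) [-++] → (-0.6498, 1.54243, 0.794475)–(-0.6498, 1.8459, 0)  len=0.8505
  (v0,v1,v7) [-++] → (-0.6498, 1.8459, 0)–(-0.6498, 1.54243, -0.794475)  len=0.8505
  (v0,v7,v10) [-+-] → (-0.6498, 1.54243, -0.794475)–(-0.6498, 0.739212, -1.59769)  len=1.1359
  (v5,v11,v4) [+-+] → (-0.6498, 0.739212, 1.59769)–(-0.6498, -0.739212, 1.59769)  len=1.4784
  (v10,v7,v6) [-++] → (-0.6498, 0.739212, -1.59769)–(-0.6498, -0.739212, -1.59769)  len=1.4784
  (v3,v4,v2) [++-] → (-0.6498, -1.54243, 0.794475)–(-0.6498, -1.8459, 0)  len=0.8505
  (v3,v2,v6) [+-+] → (-0.6498, -1.8459, 0)–(-0.6498, -1.54243, -0.794475)  len=0.8505
  (v2,v4,v11) [-+-] → (-0.6498, -1.54243, 0.794475)–(-0.6498, -0.739212, 1.59769)  len=1.1359
  (v6,v2,v10) [+--] → (-0.6498, -1.54243, -0.794475)–(-0.6498, -0.739212, -1.59769)  len=1.1359

Chained into 1 loop(s):
  loop 1: 10 segments, perimeter = 10.9024
Total perimeter = 10.902


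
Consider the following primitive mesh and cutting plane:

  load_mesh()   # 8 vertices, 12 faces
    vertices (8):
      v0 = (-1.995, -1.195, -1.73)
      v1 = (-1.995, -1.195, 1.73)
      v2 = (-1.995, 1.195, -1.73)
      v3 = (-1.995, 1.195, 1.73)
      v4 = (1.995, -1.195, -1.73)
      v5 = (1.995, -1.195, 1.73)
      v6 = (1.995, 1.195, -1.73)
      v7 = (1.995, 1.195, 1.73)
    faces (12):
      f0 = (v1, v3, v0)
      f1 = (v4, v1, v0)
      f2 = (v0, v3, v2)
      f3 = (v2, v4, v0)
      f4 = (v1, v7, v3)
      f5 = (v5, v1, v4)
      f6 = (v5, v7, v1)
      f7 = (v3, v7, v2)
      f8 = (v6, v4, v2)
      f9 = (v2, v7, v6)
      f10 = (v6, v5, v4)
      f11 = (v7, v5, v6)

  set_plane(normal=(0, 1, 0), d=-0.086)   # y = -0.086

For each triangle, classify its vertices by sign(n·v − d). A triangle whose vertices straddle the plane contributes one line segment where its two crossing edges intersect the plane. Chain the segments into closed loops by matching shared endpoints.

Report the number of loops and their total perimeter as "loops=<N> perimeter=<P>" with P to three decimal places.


loops=1 perimeter=14.900

Straddling triangles (8 of 12):
  (v1,v3,v0) [-+-] → (-1.995, -0.086, 1.73)–(-1.995, -0.086, -0.124502)  len=1.8545
  (v0,v3,v2) [-++] → (-1.995, -0.086, -0.124502)–(-1.995, -0.086, -1.73)  len=1.6055
  (v2,v4,v0) [+--] → (0.143573, -0.086, -1.73)–(-1.995, -0.086, -1.73)  len=2.1386
  (v1,v7,v3) [-++] → (-0.143573, -0.086, 1.73)–(-1.995, -0.086, 1.73)  len=1.8514
  (v5,v7,v1) [-+-] → (1.995, -0.086, 1.73)–(-0.143573, -0.086, 1.73)  len=2.1386
  (v6,v4,v2) [+-+] → (1.995, -0.086, -1.73)–(0.143573, -0.086, -1.73)  len=1.8514
  (v6,v5,v4) [+--] → (1.995, -0.086, 0.124502)–(1.995, -0.086, -1.73)  len=1.8545
  (v7,v5,v6) [+-+] → (1.995, -0.086, 1.73)–(1.995, -0.086, 0.124502)  len=1.6055

Chained into 1 loop(s):
  loop 1: 8 segments, perimeter = 14.9000
Total perimeter = 14.900


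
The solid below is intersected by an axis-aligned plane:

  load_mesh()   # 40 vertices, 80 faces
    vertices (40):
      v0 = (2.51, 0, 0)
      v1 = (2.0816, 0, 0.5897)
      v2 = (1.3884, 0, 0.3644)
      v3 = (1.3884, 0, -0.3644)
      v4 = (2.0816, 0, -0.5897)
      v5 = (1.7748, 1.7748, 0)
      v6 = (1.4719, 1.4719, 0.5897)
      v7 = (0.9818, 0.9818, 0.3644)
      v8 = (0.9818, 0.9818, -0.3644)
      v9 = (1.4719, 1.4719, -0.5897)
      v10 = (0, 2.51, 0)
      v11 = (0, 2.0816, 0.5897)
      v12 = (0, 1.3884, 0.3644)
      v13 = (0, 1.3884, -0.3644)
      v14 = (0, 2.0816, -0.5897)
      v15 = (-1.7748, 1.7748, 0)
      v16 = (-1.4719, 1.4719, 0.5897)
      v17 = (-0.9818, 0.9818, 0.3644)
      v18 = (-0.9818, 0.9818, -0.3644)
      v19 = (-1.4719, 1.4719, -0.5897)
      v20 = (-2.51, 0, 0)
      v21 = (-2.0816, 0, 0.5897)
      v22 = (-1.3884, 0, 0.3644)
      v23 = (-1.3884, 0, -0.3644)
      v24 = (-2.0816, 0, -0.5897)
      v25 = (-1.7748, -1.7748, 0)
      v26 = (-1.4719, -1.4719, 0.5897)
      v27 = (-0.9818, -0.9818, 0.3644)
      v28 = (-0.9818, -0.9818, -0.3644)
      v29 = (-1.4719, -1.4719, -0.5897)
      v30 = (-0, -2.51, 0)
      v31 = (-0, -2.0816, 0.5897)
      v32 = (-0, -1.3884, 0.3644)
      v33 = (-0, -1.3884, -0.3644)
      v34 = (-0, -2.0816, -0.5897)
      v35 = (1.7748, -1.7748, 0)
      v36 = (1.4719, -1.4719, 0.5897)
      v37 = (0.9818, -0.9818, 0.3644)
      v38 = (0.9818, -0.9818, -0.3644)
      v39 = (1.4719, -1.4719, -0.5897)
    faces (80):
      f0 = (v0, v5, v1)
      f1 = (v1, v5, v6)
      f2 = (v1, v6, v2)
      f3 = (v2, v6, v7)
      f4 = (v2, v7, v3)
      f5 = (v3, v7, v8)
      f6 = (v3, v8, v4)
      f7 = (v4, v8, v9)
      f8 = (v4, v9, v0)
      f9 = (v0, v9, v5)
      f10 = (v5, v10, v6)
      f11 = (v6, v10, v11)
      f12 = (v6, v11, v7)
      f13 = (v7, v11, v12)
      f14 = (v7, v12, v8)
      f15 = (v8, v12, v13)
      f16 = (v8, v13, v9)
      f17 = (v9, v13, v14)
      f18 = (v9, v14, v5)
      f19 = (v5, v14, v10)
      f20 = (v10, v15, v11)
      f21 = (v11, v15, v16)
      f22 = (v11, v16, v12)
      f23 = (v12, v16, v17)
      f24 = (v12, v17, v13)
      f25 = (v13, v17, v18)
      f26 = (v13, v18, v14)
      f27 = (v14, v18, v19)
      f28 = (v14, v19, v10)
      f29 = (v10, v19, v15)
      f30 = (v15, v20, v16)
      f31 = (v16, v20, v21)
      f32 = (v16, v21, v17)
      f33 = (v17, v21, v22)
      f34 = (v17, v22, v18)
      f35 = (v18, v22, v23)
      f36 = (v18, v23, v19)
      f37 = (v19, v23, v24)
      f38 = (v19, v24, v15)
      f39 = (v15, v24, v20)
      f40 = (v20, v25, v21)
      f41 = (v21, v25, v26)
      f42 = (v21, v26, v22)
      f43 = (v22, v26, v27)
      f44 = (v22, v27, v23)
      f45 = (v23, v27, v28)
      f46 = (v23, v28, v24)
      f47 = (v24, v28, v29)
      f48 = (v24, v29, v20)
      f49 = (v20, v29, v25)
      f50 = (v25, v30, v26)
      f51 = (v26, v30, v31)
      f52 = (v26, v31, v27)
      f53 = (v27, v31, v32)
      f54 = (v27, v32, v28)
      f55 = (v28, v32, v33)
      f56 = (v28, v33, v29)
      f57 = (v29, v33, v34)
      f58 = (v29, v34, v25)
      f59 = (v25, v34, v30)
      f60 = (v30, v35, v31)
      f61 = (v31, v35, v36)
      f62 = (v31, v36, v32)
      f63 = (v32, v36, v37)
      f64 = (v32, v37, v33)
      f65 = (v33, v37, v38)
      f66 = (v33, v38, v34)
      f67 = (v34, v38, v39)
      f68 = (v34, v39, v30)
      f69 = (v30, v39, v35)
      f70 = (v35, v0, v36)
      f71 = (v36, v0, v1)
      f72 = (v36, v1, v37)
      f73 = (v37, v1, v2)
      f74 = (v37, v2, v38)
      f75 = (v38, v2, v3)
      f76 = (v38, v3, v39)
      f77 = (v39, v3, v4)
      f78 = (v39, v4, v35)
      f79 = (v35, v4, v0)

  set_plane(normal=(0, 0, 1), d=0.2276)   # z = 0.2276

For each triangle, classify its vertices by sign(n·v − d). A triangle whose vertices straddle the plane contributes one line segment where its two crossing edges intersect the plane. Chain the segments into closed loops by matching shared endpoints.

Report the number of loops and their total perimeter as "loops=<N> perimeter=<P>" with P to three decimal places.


loops=2 perimeter=22.857

Straddling triangles (32 of 80):
  (v0,v5,v1) [--+] → (1.89321, 1.0898, 0.2276)–(2.34466, 0, 0.2276)  len=1.1796
  (v1,v5,v6) [+-+] → (1.89321, 1.0898, 0.2276)–(1.65789, 1.65789, 0.2276)  len=0.6149
  (v2,v7,v3) [++-] → (1.05812, 0.79751, 0.2276)–(1.3884, 0, 0.2276)  len=0.8632
  (v3,v7,v8) [-+-] → (1.05812, 0.79751, 0.2276)–(0.9818, 0.9818, 0.2276)  len=0.1995
  (v5,v10,v6) [--+] → (0.568093, 2.10934, 0.2276)–(1.65789, 1.65789, 0.2276)  len=1.1796
  (v6,v10,v11) [+-+] → (0.568093, 2.10934, 0.2276)–(0, 2.34466, 0.2276)  len=0.6149
  (v7,v12,v8) [++-] → (0.18429, 1.31208, 0.2276)–(0.9818, 0.9818, 0.2276)  len=0.8632
  (v8,v12,v13) [-+-] → (0.18429, 1.31208, 0.2276)–(0, 1.3884, 0.2276)  len=0.1995
  (v10,v15,v11) [--+] → (-1.0898, 1.89321, 0.2276)–(0, 2.34466, 0.2276)  len=1.1796
  (v11,v15,v16) [+-+] → (-1.0898, 1.89321, 0.2276)–(-1.65789, 1.65789, 0.2276)  len=0.6149
  (v12,v17,v13) [++-] → (-0.79751, 1.05812, 0.2276)–(0, 1.3884, 0.2276)  len=0.8632
  (v13,v17,v18) [-+-] → (-0.79751, 1.05812, 0.2276)–(-0.9818, 0.9818, 0.2276)  len=0.1995
  (v15,v20,v16) [--+] → (-2.10934, 0.568093, 0.2276)–(-1.65789, 1.65789, 0.2276)  len=1.1796
  (v16,v20,v21) [+-+] → (-2.10934, 0.568093, 0.2276)–(-2.34466, 0, 0.2276)  len=0.6149
  (v17,v22,v18) [++-] → (-1.31208, 0.18429, 0.2276)–(-0.9818, 0.9818, 0.2276)  len=0.8632
  (v18,v22,v23) [-+-] → (-1.31208, 0.18429, 0.2276)–(-1.3884, 0, 0.2276)  len=0.1995
  (v20,v25,v21) [--+] → (-1.89321, -1.0898, 0.2276)–(-2.34466, 0, 0.2276)  len=1.1796
  (v21,v25,v26) [+-+] → (-1.89321, -1.0898, 0.2276)–(-1.65789, -1.65789, 0.2276)  len=0.6149
  (v22,v27,v23) [++-] → (-1.05812, -0.79751, 0.2276)–(-1.3884, 0, 0.2276)  len=0.8632
  (v23,v27,v28) [-+-] → (-1.05812, -0.79751, 0.2276)–(-0.9818, -0.9818, 0.2276)  len=0.1995
  (v25,v30,v26) [--+] → (-0.568093, -2.10934, 0.2276)–(-1.65789, -1.65789, 0.2276)  len=1.1796
  (v26,v30,v31) [+-+] → (-0.568093, -2.10934, 0.2276)–(0, -2.34466, 0.2276)  len=0.6149
  (v27,v32,v28) [++-] → (-0.18429, -1.31208, 0.2276)–(-0.9818, -0.9818, 0.2276)  len=0.8632
  (v28,v32,v33) [-+-] → (-0.18429, -1.31208, 0.2276)–(0, -1.3884, 0.2276)  len=0.1995
  (v30,v35,v31) [--+] → (1.0898, -1.89321, 0.2276)–(0, -2.34466, 0.2276)  len=1.1796
  (v31,v35,v36) [+-+] → (1.0898, -1.89321, 0.2276)–(1.65789, -1.65789, 0.2276)  len=0.6149
  (v32,v37,v33) [++-] → (0.79751, -1.05812, 0.2276)–(0, -1.3884, 0.2276)  len=0.8632
  (v33,v37,v38) [-+-] → (0.79751, -1.05812, 0.2276)–(0.9818, -0.9818, 0.2276)  len=0.1995
  (v35,v0,v36) [--+] → (2.10934, -0.568093, 0.2276)–(1.65789, -1.65789, 0.2276)  len=1.1796
  (v36,v0,v1) [+-+] → (2.10934, -0.568093, 0.2276)–(2.34466, 0, 0.2276)  len=0.6149
  (v37,v2,v38) [++-] → (1.31208, -0.18429, 0.2276)–(0.9818, -0.9818, 0.2276)  len=0.8632
  (v38,v2,v3) [-+-] → (1.31208, -0.18429, 0.2276)–(1.3884, 0, 0.2276)  len=0.1995

Chained into 2 loop(s):
  loop 1: 16 segments, perimeter = 14.3560
  loop 2: 16 segments, perimeter = 8.5013
Total perimeter = 22.857


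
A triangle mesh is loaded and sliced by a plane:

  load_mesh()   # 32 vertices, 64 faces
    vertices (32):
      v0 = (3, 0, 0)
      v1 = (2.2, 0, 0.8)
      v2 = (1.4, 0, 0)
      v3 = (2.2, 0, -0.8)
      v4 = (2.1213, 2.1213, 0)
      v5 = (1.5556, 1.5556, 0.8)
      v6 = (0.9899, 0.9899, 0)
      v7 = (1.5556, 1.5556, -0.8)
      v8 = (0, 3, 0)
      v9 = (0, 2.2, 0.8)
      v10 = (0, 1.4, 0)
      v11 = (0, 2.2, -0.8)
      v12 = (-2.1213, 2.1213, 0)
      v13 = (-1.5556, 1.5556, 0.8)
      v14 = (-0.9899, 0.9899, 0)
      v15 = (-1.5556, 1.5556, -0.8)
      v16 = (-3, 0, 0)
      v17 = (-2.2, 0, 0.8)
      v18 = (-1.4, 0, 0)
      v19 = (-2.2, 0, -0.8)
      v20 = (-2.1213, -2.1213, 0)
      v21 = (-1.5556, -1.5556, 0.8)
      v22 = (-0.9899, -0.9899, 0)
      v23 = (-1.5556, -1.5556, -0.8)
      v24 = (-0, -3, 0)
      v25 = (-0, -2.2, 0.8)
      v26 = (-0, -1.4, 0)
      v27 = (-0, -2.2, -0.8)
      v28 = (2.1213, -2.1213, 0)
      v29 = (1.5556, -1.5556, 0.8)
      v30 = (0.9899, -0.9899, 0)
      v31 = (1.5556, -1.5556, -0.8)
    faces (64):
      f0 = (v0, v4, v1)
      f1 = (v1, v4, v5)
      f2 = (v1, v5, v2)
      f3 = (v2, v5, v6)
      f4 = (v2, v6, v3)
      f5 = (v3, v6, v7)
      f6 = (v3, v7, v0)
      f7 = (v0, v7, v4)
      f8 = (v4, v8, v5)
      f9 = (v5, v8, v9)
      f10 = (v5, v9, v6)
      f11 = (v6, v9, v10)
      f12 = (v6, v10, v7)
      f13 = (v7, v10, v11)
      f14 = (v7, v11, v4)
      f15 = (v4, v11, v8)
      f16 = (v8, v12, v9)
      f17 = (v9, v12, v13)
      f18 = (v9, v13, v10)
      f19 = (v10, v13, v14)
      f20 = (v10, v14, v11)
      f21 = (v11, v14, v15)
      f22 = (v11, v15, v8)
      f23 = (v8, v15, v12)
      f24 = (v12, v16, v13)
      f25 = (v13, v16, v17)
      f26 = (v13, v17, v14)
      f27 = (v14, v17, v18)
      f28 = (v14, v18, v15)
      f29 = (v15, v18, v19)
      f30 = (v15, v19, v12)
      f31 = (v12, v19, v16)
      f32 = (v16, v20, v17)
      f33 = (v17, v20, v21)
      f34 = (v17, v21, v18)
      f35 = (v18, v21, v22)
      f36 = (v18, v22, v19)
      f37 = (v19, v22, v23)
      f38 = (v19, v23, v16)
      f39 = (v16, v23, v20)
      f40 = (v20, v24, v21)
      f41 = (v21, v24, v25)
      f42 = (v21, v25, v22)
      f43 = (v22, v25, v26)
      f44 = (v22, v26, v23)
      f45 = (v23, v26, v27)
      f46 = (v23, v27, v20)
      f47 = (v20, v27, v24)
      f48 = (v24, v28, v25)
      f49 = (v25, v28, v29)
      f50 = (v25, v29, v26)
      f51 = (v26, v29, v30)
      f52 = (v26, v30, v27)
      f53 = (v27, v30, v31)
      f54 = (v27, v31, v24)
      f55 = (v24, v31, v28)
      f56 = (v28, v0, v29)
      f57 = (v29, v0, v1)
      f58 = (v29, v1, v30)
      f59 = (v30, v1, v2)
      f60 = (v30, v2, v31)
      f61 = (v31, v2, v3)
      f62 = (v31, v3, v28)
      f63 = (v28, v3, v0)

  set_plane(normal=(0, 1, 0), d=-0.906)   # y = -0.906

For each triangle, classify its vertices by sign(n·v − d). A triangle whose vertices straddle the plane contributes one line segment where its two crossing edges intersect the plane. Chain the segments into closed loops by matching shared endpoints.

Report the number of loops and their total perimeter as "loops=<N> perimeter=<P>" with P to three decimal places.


Straddling triangles (16 of 64):
  (v16,v20,v17) [+-+] → (-2.62471, -0.906, 0)–(-2.16639, -0.906, 0.458323)  len=0.6482
  (v17,v20,v21) [+--] → (-2.16639, -0.906, 0.458323)–(-1.82469, -0.906, 0.8)  len=0.4832
  (v17,v21,v18) [+-+] → (-1.82469, -0.906, 0.8)–(-1.49062, -0.906, 0.46593)  len=0.4724
  (v18,v21,v22) [+--] → (-1.49062, -0.906, 0.46593)–(-1.02466, -0.906, 0)  len=0.6589
  (v18,v22,v19) [+-+] → (-1.02466, -0.906, 0)–(-1.09246, -0.906, -0.0678048)  len=0.0959
  (v19,v22,v23) [+--] → (-1.09246, -0.906, -0.0678048)–(-1.82469, -0.906, -0.8)  len=1.0355
  (v19,v23,v16) [+-+] → (-1.82469, -0.906, -0.8)–(-2.15876, -0.906, -0.46593)  len=0.4724
  (v16,v23,v20) [+--] → (-2.15876, -0.906, -0.46593)–(-2.62471, -0.906, 0)  len=0.6589
  (v28,v0,v29) [-+-] → (2.62471, -0.906, 0)–(2.15876, -0.906, 0.46593)  len=0.6589
  (v29,v0,v1) [-++] → (2.15876, -0.906, 0.46593)–(1.82469, -0.906, 0.8)  len=0.4724
  (v29,v1,v30) [-+-] → (1.82469, -0.906, 0.8)–(1.09246, -0.906, 0.0678048)  len=1.0355
  (v30,v1,v2) [-++] → (1.09246, -0.906, 0.0678048)–(1.02466, -0.906, 0)  len=0.0959
  (v30,v2,v31) [-+-] → (1.02466, -0.906, 0)–(1.49062, -0.906, -0.46593)  len=0.6589
  (v31,v2,v3) [-++] → (1.49062, -0.906, -0.46593)–(1.82469, -0.906, -0.8)  len=0.4724
  (v31,v3,v28) [-+-] → (1.82469, -0.906, -0.8)–(2.16639, -0.906, -0.458323)  len=0.4832
  (v28,v3,v0) [-++] → (2.16639, -0.906, -0.458323)–(2.62471, -0.906, 0)  len=0.6482

Chained into 2 loop(s):
  loop 1: 8 segments, perimeter = 4.5256
  loop 2: 8 segments, perimeter = 4.5256
Total perimeter = 9.051

loops=2 perimeter=9.051


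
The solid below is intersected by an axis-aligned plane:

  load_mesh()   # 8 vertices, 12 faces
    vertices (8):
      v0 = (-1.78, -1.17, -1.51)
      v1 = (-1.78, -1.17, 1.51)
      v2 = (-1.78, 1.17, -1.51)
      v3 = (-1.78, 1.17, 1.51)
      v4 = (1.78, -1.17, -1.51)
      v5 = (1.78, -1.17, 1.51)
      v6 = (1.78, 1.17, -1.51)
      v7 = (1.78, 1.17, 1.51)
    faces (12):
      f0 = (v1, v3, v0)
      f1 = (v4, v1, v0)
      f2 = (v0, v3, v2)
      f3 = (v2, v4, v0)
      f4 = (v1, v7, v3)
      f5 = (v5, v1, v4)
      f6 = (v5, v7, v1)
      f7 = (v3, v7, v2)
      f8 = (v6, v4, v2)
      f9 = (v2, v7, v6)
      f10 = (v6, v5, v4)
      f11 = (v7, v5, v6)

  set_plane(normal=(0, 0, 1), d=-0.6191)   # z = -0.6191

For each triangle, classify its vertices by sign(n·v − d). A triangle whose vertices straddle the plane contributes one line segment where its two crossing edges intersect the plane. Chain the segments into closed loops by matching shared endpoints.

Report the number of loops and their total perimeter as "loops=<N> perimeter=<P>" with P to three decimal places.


loops=1 perimeter=11.800

Straddling triangles (8 of 12):
  (v1,v3,v0) [++-] → (-1.78, -0.4797, -0.6191)–(-1.78, -1.17, -0.6191)  len=0.6903
  (v4,v1,v0) [-+-] → (0.7298, -1.17, -0.6191)–(-1.78, -1.17, -0.6191)  len=2.5098
  (v0,v3,v2) [-+-] → (-1.78, -0.4797, -0.6191)–(-1.78, 1.17, -0.6191)  len=1.6497
  (v5,v1,v4) [++-] → (0.7298, -1.17, -0.6191)–(1.78, -1.17, -0.6191)  len=1.0502
  (v3,v7,v2) [++-] → (-0.7298, 1.17, -0.6191)–(-1.78, 1.17, -0.6191)  len=1.0502
  (v2,v7,v6) [-+-] → (-0.7298, 1.17, -0.6191)–(1.78, 1.17, -0.6191)  len=2.5098
  (v6,v5,v4) [-+-] → (1.78, 0.4797, -0.6191)–(1.78, -1.17, -0.6191)  len=1.6497
  (v7,v5,v6) [++-] → (1.78, 0.4797, -0.6191)–(1.78, 1.17, -0.6191)  len=0.6903

Chained into 1 loop(s):
  loop 1: 8 segments, perimeter = 11.8000
Total perimeter = 11.800


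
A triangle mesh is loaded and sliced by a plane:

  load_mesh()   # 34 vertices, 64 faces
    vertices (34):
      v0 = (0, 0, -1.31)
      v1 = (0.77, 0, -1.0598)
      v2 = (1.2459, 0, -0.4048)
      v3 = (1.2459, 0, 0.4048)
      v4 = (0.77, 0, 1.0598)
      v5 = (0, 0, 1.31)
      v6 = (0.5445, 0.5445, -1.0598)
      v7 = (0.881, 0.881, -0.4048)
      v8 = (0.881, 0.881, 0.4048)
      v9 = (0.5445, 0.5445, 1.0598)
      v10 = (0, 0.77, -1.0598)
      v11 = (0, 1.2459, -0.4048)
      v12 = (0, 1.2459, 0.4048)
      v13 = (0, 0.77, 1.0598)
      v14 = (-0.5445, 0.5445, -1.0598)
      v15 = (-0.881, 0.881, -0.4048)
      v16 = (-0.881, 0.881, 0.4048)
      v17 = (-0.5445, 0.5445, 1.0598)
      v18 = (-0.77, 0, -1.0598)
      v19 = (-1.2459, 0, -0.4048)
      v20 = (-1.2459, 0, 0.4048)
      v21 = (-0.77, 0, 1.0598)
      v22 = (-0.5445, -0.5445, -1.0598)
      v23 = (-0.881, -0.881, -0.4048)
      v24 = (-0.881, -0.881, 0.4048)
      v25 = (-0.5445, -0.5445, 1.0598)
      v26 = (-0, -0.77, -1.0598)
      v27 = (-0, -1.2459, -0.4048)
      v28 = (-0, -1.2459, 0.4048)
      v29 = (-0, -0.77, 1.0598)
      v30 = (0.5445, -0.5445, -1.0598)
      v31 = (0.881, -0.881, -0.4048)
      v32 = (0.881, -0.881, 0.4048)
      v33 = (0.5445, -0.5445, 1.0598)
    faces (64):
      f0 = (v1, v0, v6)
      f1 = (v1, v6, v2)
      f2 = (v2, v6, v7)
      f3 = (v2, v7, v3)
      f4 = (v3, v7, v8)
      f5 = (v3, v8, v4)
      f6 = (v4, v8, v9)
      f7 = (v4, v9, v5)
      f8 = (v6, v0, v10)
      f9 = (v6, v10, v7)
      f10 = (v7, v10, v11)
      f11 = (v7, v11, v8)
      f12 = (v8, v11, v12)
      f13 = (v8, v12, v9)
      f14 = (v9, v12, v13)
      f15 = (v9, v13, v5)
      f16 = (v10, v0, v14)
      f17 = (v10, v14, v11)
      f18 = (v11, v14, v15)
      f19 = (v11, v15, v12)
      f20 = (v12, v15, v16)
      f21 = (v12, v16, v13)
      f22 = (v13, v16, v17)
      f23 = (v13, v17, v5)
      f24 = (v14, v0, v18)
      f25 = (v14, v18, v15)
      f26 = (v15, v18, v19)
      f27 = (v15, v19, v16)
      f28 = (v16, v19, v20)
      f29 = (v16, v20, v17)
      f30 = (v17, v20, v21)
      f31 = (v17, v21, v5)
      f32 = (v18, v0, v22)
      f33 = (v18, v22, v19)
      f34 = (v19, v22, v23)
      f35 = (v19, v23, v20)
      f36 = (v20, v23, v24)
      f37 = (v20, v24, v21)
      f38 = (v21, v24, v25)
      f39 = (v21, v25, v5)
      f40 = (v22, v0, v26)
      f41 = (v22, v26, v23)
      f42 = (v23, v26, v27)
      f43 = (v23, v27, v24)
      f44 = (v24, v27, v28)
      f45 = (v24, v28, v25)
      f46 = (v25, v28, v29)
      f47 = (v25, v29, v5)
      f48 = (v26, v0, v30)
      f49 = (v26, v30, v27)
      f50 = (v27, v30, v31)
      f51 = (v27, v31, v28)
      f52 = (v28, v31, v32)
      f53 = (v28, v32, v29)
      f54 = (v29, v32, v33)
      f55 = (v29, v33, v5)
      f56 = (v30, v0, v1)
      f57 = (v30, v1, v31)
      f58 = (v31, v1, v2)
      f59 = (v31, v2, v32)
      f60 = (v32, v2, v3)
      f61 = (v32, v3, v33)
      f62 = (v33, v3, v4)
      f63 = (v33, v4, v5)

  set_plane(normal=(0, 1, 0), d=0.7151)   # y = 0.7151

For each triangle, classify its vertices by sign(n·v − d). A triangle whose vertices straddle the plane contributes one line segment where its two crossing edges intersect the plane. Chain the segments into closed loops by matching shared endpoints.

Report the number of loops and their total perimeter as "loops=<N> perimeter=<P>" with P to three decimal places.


Straddling triangles (20 of 64):
  (v2,v6,v7) [--+] → (0.7151, 0.7151, -0.727726)–(0.949714, 0.7151, -0.4048)  len=0.3992
  (v2,v7,v3) [-+-] → (0.949714, 0.7151, -0.4048)–(0.949714, 0.7151, -0.252345)  len=0.1525
  (v3,v7,v8) [-++] → (0.949714, 0.7151, -0.252345)–(0.949714, 0.7151, 0.4048)  len=0.6571
  (v3,v8,v4) [-+-] → (0.949714, 0.7151, 0.4048)–(0.860098, 0.7151, 0.528142)  len=0.1525
  (v4,v8,v9) [-+-] → (0.860098, 0.7151, 0.528142)–(0.7151, 0.7151, 0.727726)  len=0.2467
  (v6,v0,v10) [--+] → (0, 0.7151, -1.07764)–(0.132563, 0.7151, -1.0598)  len=0.1338
  (v6,v10,v7) [-++] → (0.132563, 0.7151, -1.0598)–(0.7151, 0.7151, -0.727726)  len=0.6705
  (v8,v12,v9) [++-] → (0.412062, 0.7151, 0.900486)–(0.7151, 0.7151, 0.727726)  len=0.3488
  (v9,v12,v13) [-++] → (0.412062, 0.7151, 0.900486)–(0.132563, 0.7151, 1.0598)  len=0.3217
  (v9,v13,v5) [-+-] → (0.132563, 0.7151, 1.0598)–(0, 0.7151, 1.07764)  len=0.1338
  (v10,v0,v14) [+--] → (0, 0.7151, -1.07764)–(-0.132563, 0.7151, -1.0598)  len=0.1338
  (v10,v14,v11) [+-+] → (-0.132563, 0.7151, -1.0598)–(-0.412062, 0.7151, -0.900486)  len=0.3217
  (v11,v14,v15) [+-+] → (-0.412062, 0.7151, -0.900486)–(-0.7151, 0.7151, -0.727726)  len=0.3488
  (v13,v16,v17) [++-] → (-0.7151, 0.7151, 0.727726)–(-0.132563, 0.7151, 1.0598)  len=0.6705
  (v13,v17,v5) [+--] → (-0.132563, 0.7151, 1.0598)–(0, 0.7151, 1.07764)  len=0.1338
  (v14,v18,v15) [--+] → (-0.860098, 0.7151, -0.528142)–(-0.7151, 0.7151, -0.727726)  len=0.2467
  (v15,v18,v19) [+--] → (-0.860098, 0.7151, -0.528142)–(-0.949714, 0.7151, -0.4048)  len=0.1525
  (v15,v19,v16) [+-+] → (-0.949714, 0.7151, -0.4048)–(-0.949714, 0.7151, 0.252345)  len=0.6571
  (v16,v19,v20) [+--] → (-0.949714, 0.7151, 0.252345)–(-0.949714, 0.7151, 0.4048)  len=0.1525
  (v16,v20,v17) [+--] → (-0.949714, 0.7151, 0.4048)–(-0.7151, 0.7151, 0.727726)  len=0.3992

Chained into 1 loop(s):
  loop 1: 20 segments, perimeter = 6.4330
Total perimeter = 6.433

loops=1 perimeter=6.433


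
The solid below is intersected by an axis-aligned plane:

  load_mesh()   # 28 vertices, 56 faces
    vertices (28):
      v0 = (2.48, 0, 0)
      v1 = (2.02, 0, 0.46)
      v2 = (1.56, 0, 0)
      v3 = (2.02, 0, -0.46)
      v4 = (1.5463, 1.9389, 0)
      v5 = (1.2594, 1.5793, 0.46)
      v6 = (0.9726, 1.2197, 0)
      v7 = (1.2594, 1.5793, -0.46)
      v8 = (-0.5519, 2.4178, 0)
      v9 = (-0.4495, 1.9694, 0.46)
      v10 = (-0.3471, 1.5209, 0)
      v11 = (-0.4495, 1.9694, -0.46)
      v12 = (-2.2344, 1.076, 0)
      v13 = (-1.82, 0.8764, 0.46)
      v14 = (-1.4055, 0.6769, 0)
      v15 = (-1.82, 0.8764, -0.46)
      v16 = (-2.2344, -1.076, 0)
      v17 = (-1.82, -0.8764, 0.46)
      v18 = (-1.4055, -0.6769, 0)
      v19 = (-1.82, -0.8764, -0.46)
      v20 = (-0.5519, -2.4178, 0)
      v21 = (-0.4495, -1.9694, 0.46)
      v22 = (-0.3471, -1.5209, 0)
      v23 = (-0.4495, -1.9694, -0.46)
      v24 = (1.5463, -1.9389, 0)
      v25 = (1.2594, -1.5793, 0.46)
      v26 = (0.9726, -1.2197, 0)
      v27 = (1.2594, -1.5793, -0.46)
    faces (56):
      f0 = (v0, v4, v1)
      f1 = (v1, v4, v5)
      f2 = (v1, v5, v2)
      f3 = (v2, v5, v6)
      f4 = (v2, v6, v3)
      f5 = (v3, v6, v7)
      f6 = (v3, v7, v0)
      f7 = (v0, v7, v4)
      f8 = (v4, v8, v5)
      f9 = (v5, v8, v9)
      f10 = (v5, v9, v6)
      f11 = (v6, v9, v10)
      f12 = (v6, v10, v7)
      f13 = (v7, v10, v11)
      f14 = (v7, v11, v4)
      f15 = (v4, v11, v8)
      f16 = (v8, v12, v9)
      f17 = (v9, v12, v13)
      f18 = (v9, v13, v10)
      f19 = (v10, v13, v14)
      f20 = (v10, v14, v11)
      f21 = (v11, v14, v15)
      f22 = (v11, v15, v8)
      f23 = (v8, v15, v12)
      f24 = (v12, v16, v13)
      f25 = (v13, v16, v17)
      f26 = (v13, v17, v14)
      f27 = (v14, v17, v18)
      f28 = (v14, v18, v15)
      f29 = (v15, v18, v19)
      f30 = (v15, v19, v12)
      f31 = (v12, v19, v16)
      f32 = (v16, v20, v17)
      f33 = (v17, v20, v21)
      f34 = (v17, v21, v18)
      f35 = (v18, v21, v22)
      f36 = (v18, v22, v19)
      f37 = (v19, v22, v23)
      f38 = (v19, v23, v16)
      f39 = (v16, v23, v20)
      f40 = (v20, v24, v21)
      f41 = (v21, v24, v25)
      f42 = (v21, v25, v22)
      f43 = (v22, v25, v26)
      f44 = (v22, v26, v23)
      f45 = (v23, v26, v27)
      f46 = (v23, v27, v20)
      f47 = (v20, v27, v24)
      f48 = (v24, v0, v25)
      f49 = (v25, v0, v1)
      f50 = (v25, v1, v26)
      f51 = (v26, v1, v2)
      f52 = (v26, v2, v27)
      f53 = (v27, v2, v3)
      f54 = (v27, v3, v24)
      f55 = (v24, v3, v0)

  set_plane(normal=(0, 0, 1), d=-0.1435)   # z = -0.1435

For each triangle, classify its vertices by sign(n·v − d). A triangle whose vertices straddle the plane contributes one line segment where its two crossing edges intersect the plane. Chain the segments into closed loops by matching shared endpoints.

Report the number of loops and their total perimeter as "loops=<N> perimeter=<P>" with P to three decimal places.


loops=2 perimeter=24.540

Straddling triangles (28 of 56):
  (v2,v6,v3) [++-] → (1.29934, 0.839207, -0.1435)–(1.7035, 0, -0.1435)  len=0.9315
  (v3,v6,v7) [-+-] → (1.29934, 0.839207, -0.1435)–(1.06207, 1.33188, -0.1435)  len=0.5468
  (v3,v7,v0) [--+] → (2.09923, 0.492673, -0.1435)–(2.3365, 0, -0.1435)  len=0.5468
  (v0,v7,v4) [+-+] → (2.09923, 0.492673, -0.1435)–(1.4568, 1.82672, -0.1435)  len=1.4807
  (v6,v10,v7) [++-] → (0.154058, 1.53912, -0.1435)–(1.06207, 1.33188, -0.1435)  len=0.9314
  (v7,v10,v11) [-+-] → (0.154058, 1.53912, -0.1435)–(-0.379044, 1.66081, -0.1435)  len=0.5468
  (v7,v11,v4) [--+] → (0.923697, 1.94841, -0.1435)–(1.4568, 1.82672, -0.1435)  len=0.5468
  (v4,v11,v8) [+-+] → (0.923697, 1.94841, -0.1435)–(-0.519956, 2.27792, -0.1435)  len=1.4808
  (v10,v14,v11) [++-] → (-1.10727, 1.0801, -0.1435)–(-0.379044, 1.66081, -0.1435)  len=0.9314
  (v11,v14,v15) [-+-] → (-1.10727, 1.0801, -0.1435)–(-1.53481, 0.739135, -0.1435)  len=0.5469
  (v11,v15,v8) [--+] → (-0.947492, 1.93695, -0.1435)–(-0.519956, 2.27792, -0.1435)  len=0.5469
  (v8,v15,v12) [+-+] → (-0.947492, 1.93695, -0.1435)–(-2.10513, 1.01373, -0.1435)  len=1.4807
  (v14,v18,v15) [++-] → (-1.53481, -0.192338, -0.1435)–(-1.53481, 0.739135, -0.1435)  len=0.9315
  (v15,v18,v19) [-+-] → (-1.53481, -0.192338, -0.1435)–(-1.53481, -0.739135, -0.1435)  len=0.5468
  (v15,v19,v12) [--+] → (-2.10513, 0.466936, -0.1435)–(-2.10513, 1.01373, -0.1435)  len=0.5468
  (v12,v19,v16) [+-+] → (-2.10513, 0.466936, -0.1435)–(-2.10513, -1.01373, -0.1435)  len=1.4807
  (v18,v22,v19) [++-] → (-0.806581, -1.31984, -0.1435)–(-1.53481, -0.739135, -0.1435)  len=0.9314
  (v19,v22,v23) [-+-] → (-0.806581, -1.31984, -0.1435)–(-0.379044, -1.66081, -0.1435)  len=0.5469
  (v19,v23,v16) [--+] → (-1.67759, -1.3547, -0.1435)–(-2.10513, -1.01373, -0.1435)  len=0.5469
  (v16,v23,v20) [+-+] → (-1.67759, -1.3547, -0.1435)–(-0.519956, -2.27792, -0.1435)  len=1.4807
  (v22,v26,v23) [++-] → (0.528967, -1.45357, -0.1435)–(-0.379044, -1.66081, -0.1435)  len=0.9314
  (v23,v26,v27) [-+-] → (0.528967, -1.45357, -0.1435)–(1.06207, -1.33188, -0.1435)  len=0.5468
  (v23,v27,v20) [--+] → (0.0131468, -2.15622, -0.1435)–(-0.519956, -2.27792, -0.1435)  len=0.5468
  (v20,v27,v24) [+-+] → (0.0131468, -2.15622, -0.1435)–(1.4568, -1.82672, -0.1435)  len=1.4808
  (v26,v2,v27) [++-] → (1.46623, -0.492673, -0.1435)–(1.06207, -1.33188, -0.1435)  len=0.9315
  (v27,v2,v3) [-+-] → (1.46623, -0.492673, -0.1435)–(1.7035, 0, -0.1435)  len=0.5468
  (v27,v3,v24) [--+] → (1.69407, -1.33405, -0.1435)–(1.4568, -1.82672, -0.1435)  len=0.5468
  (v24,v3,v0) [+-+] → (1.69407, -1.33405, -0.1435)–(2.3365, 0, -0.1435)  len=1.4807

Chained into 2 loop(s):
  loop 1: 14 segments, perimeter = 10.3477
  loop 2: 14 segments, perimeter = 14.1928
Total perimeter = 24.540


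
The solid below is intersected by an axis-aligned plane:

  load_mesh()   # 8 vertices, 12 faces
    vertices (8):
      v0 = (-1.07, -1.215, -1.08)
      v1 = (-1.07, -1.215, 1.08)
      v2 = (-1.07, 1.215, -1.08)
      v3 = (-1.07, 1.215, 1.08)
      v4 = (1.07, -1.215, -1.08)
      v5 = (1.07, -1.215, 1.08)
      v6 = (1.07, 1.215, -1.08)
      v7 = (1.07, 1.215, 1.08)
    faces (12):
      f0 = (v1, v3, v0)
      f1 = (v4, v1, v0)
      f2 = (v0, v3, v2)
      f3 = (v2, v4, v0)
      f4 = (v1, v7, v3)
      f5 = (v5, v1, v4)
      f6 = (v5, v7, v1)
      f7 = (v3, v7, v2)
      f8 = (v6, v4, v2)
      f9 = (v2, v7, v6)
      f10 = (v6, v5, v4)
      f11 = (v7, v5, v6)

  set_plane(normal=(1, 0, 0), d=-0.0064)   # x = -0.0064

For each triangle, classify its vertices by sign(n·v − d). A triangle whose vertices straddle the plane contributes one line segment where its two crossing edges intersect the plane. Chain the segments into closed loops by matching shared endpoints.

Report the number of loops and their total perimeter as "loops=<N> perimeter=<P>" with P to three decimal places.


Straddling triangles (8 of 12):
  (v4,v1,v0) [+--] → (-0.0064, -1.215, 0.00645981)–(-0.0064, -1.215, -1.08)  len=1.0865
  (v2,v4,v0) [-+-] → (-0.0064, 0.00726729, -1.08)–(-0.0064, -1.215, -1.08)  len=1.2223
  (v1,v7,v3) [-+-] → (-0.0064, -0.00726729, 1.08)–(-0.0064, 1.215, 1.08)  len=1.2223
  (v5,v1,v4) [+-+] → (-0.0064, -1.215, 1.08)–(-0.0064, -1.215, 0.00645981)  len=1.0735
  (v5,v7,v1) [++-] → (-0.0064, -0.00726729, 1.08)–(-0.0064, -1.215, 1.08)  len=1.2077
  (v3,v7,v2) [-+-] → (-0.0064, 1.215, 1.08)–(-0.0064, 1.215, -0.00645981)  len=1.0865
  (v6,v4,v2) [++-] → (-0.0064, 0.00726729, -1.08)–(-0.0064, 1.215, -1.08)  len=1.2077
  (v2,v7,v6) [-++] → (-0.0064, 1.215, -0.00645981)–(-0.0064, 1.215, -1.08)  len=1.0735

Chained into 1 loop(s):
  loop 1: 8 segments, perimeter = 9.1800
Total perimeter = 9.180

loops=1 perimeter=9.180


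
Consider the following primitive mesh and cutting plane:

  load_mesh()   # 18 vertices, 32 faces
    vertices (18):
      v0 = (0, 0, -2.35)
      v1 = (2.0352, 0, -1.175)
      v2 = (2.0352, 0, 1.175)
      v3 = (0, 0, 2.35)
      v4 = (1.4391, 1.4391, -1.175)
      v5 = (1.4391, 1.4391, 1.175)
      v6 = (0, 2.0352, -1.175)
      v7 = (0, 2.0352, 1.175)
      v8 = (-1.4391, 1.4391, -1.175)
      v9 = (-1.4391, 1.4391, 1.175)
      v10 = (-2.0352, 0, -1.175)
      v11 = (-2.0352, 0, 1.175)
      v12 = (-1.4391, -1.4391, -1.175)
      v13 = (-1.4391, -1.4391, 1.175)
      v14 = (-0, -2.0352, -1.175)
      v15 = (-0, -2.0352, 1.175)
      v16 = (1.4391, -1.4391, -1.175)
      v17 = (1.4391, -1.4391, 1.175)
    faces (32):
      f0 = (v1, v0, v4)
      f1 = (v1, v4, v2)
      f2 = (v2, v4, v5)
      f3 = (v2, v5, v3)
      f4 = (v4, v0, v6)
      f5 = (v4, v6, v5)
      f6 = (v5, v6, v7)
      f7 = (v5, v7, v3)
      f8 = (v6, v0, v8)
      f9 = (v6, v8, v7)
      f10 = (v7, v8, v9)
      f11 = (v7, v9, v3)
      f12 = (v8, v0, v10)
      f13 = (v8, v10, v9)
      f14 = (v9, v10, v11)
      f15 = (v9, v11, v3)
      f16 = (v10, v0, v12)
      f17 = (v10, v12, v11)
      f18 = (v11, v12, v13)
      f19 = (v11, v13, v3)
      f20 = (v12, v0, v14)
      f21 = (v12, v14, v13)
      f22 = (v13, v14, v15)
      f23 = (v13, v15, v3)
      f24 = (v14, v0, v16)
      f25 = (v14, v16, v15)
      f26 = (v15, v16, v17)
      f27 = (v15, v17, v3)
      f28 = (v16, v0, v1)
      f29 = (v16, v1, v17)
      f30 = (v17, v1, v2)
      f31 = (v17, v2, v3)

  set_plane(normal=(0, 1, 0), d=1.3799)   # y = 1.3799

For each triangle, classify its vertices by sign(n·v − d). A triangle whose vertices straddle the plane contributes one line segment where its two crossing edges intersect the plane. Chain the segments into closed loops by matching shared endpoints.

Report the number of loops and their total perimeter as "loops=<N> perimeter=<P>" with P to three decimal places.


Straddling triangles (12 of 32):
  (v1,v0,v4) [--+] → (1.3799, 1.3799, -1.22334)–(1.46362, 1.3799, -1.175)  len=0.0967
  (v1,v4,v2) [-+-] → (1.46362, 1.3799, -1.175)–(1.46362, 1.3799, -1.07833)  len=0.0967
  (v2,v4,v5) [-++] → (1.46362, 1.3799, -1.07833)–(1.46362, 1.3799, 1.175)  len=2.2533
  (v2,v5,v3) [-+-] → (1.46362, 1.3799, 1.175)–(1.3799, 1.3799, 1.22334)  len=0.0967
  (v4,v0,v6) [+-+] → (1.3799, 1.3799, -1.22334)–(0, 1.3799, -1.55333)  len=1.4188
  (v5,v7,v3) [++-] → (0, 1.3799, 1.55333)–(1.3799, 1.3799, 1.22334)  len=1.4188
  (v6,v0,v8) [+-+] → (0, 1.3799, -1.55333)–(-1.3799, 1.3799, -1.22334)  len=1.4188
  (v7,v9,v3) [++-] → (-1.3799, 1.3799, 1.22334)–(0, 1.3799, 1.55333)  len=1.4188
  (v8,v0,v10) [+--] → (-1.3799, 1.3799, -1.22334)–(-1.46362, 1.3799, -1.175)  len=0.0967
  (v8,v10,v9) [+-+] → (-1.46362, 1.3799, -1.175)–(-1.46362, 1.3799, 1.07833)  len=2.2533
  (v9,v10,v11) [+--] → (-1.46362, 1.3799, 1.07833)–(-1.46362, 1.3799, 1.175)  len=0.0967
  (v9,v11,v3) [+--] → (-1.46362, 1.3799, 1.175)–(-1.3799, 1.3799, 1.22334)  len=0.0967

Chained into 1 loop(s):
  loop 1: 12 segments, perimeter = 10.7619
Total perimeter = 10.762

loops=1 perimeter=10.762


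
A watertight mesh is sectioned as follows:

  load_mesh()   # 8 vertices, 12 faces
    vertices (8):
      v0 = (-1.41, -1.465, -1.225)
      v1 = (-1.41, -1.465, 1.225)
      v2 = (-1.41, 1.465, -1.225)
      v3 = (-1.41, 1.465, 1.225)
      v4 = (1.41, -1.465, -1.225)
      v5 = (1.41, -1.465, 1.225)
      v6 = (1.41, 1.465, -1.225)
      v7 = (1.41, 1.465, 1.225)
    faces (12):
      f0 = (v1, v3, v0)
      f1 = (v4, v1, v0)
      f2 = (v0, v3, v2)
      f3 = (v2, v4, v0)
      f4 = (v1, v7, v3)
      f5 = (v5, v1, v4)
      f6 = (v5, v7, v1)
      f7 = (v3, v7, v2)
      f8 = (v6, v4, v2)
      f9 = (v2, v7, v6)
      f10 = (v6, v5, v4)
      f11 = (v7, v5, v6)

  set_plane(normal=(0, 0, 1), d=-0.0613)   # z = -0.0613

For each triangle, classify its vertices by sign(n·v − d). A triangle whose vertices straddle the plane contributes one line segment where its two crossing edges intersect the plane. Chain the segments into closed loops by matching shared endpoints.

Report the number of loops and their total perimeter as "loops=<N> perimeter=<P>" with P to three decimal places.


Straddling triangles (8 of 12):
  (v1,v3,v0) [++-] → (-1.41, -0.0733098, -0.0613)–(-1.41, -1.465, -0.0613)  len=1.3917
  (v4,v1,v0) [-+-] → (0.0705576, -1.465, -0.0613)–(-1.41, -1.465, -0.0613)  len=1.4806
  (v0,v3,v2) [-+-] → (-1.41, -0.0733098, -0.0613)–(-1.41, 1.465, -0.0613)  len=1.5383
  (v5,v1,v4) [++-] → (0.0705576, -1.465, -0.0613)–(1.41, -1.465, -0.0613)  len=1.3394
  (v3,v7,v2) [++-] → (-0.0705576, 1.465, -0.0613)–(-1.41, 1.465, -0.0613)  len=1.3394
  (v2,v7,v6) [-+-] → (-0.0705576, 1.465, -0.0613)–(1.41, 1.465, -0.0613)  len=1.4806
  (v6,v5,v4) [-+-] → (1.41, 0.0733098, -0.0613)–(1.41, -1.465, -0.0613)  len=1.5383
  (v7,v5,v6) [++-] → (1.41, 0.0733098, -0.0613)–(1.41, 1.465, -0.0613)  len=1.3917

Chained into 1 loop(s):
  loop 1: 8 segments, perimeter = 11.5000
Total perimeter = 11.500

loops=1 perimeter=11.500
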